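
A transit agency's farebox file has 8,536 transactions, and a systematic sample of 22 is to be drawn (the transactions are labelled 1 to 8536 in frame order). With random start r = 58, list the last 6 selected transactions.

k = N/n = 8536/22 = 388
17th selection = 58 + 16×388 = 6266
18th: 6266 + 388 = 6654
19th: 6654 + 388 = 7042
20th: 7042 + 388 = 7430
21st: 7430 + 388 = 7818
22nd: 7818 + 388 = 8206

6266, 6654, 7042, 7430, 7818, 8206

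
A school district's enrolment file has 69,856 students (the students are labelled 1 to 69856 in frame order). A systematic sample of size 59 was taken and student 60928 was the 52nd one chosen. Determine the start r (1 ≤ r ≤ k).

k = 69856/59 = 1184
r = 60928 − (52−1)×1184 = 60928 − 60384 = 544

544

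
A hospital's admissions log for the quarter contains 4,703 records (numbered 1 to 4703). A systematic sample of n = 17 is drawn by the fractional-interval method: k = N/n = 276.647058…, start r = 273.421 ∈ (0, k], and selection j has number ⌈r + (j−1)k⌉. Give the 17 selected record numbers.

j=1: r + 0k = 273.421 → ⌈·⌉ = 274
j=2: r + 1k = 550.068058… → ⌈·⌉ = 551
j=3: r + 2k = 826.715117… → ⌈·⌉ = 827
j=4: r + 3k = 1103.362176… → ⌈·⌉ = 1104
j=5: r + 4k = 1380.009235… → ⌈·⌉ = 1381
j=6: r + 5k = 1656.656294… → ⌈·⌉ = 1657
j=7: r + 6k = 1933.303352… → ⌈·⌉ = 1934
j=8: r + 7k = 2209.950411… → ⌈·⌉ = 2210
j=9: r + 8k = 2486.597470… → ⌈·⌉ = 2487
j=10: r + 9k = 2763.244529… → ⌈·⌉ = 2764
j=11: r + 10k = 3039.891588… → ⌈·⌉ = 3040
j=12: r + 11k = 3316.538647… → ⌈·⌉ = 3317
j=13: r + 12k = 3593.185705… → ⌈·⌉ = 3594
j=14: r + 13k = 3869.832764… → ⌈·⌉ = 3870
j=15: r + 14k = 4146.479823… → ⌈·⌉ = 4147
j=16: r + 15k = 4423.126882… → ⌈·⌉ = 4424
j=17: r + 16k = 4699.773941… → ⌈·⌉ = 4700

274, 551, 827, 1104, 1381, 1657, 1934, 2210, 2487, 2764, 3040, 3317, 3594, 3870, 4147, 4424, 4700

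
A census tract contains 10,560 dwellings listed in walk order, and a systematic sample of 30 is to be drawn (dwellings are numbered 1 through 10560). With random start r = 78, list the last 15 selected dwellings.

5358, 5710, 6062, 6414, 6766, 7118, 7470, 7822, 8174, 8526, 8878, 9230, 9582, 9934, 10286

k = N/n = 10560/30 = 352
16th selection = 78 + 15×352 = 5358
17th: 5358 + 352 = 5710
18th: 5710 + 352 = 6062
19th: 6062 + 352 = 6414
20th: 6414 + 352 = 6766
21st: 6766 + 352 = 7118
22nd: 7118 + 352 = 7470
23rd: 7470 + 352 = 7822
24th: 7822 + 352 = 8174
25th: 8174 + 352 = 8526
26th: 8526 + 352 = 8878
27th: 8878 + 352 = 9230
28th: 9230 + 352 = 9582
29th: 9582 + 352 = 9934
30th: 9934 + 352 = 10286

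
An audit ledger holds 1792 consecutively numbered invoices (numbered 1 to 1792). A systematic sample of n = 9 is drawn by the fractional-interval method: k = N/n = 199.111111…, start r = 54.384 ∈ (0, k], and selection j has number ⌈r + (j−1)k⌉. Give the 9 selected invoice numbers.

55, 254, 453, 652, 851, 1050, 1250, 1449, 1648

j=1: r + 0k = 54.384 → ⌈·⌉ = 55
j=2: r + 1k = 253.495111… → ⌈·⌉ = 254
j=3: r + 2k = 452.606222… → ⌈·⌉ = 453
j=4: r + 3k = 651.717333… → ⌈·⌉ = 652
j=5: r + 4k = 850.828444… → ⌈·⌉ = 851
j=6: r + 5k = 1049.939555… → ⌈·⌉ = 1050
j=7: r + 6k = 1249.050666… → ⌈·⌉ = 1250
j=8: r + 7k = 1448.161777… → ⌈·⌉ = 1449
j=9: r + 8k = 1647.272888… → ⌈·⌉ = 1648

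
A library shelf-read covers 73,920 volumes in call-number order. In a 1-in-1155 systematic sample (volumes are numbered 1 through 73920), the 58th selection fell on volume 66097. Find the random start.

262

k = 1155
r = 66097 − (58−1)×1155 = 66097 − 65835 = 262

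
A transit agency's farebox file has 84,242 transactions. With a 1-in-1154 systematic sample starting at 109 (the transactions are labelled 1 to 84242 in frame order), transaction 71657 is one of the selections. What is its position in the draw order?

63

k = 1154
position = (71657 − 109)/1154 + 1 = 71548/1154 + 1 = 62 + 1 = 63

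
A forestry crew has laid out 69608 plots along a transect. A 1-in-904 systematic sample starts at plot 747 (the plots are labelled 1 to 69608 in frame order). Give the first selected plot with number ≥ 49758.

50467

k = 904
Steps past start: ⌈(49758 − 747)/904⌉ = ⌈49011/904⌉ = 55
Selected plot: 747 + 55×904 = 50467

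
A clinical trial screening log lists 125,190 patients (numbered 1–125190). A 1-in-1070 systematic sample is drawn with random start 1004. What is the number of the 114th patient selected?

k = 1070
114th selection = r + (114−1)·k = 1004 + 113×1070 = 1004 + 120910 = 121914

121914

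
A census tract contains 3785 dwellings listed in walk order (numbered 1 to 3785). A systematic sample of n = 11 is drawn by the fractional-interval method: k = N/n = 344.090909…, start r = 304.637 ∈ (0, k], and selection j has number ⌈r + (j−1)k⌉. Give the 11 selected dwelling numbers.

j=1: r + 0k = 304.637 → ⌈·⌉ = 305
j=2: r + 1k = 648.727909… → ⌈·⌉ = 649
j=3: r + 2k = 992.818818… → ⌈·⌉ = 993
j=4: r + 3k = 1336.909727… → ⌈·⌉ = 1337
j=5: r + 4k = 1681.000636… → ⌈·⌉ = 1682
j=6: r + 5k = 2025.091545… → ⌈·⌉ = 2026
j=7: r + 6k = 2369.182454… → ⌈·⌉ = 2370
j=8: r + 7k = 2713.273363… → ⌈·⌉ = 2714
j=9: r + 8k = 3057.364272… → ⌈·⌉ = 3058
j=10: r + 9k = 3401.455181… → ⌈·⌉ = 3402
j=11: r + 10k = 3745.546090… → ⌈·⌉ = 3746

305, 649, 993, 1337, 1682, 2026, 2370, 2714, 3058, 3402, 3746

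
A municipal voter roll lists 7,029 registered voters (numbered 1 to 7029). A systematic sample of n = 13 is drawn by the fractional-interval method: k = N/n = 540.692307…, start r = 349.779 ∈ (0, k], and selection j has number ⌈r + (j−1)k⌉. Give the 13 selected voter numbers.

j=1: r + 0k = 349.779 → ⌈·⌉ = 350
j=2: r + 1k = 890.471307… → ⌈·⌉ = 891
j=3: r + 2k = 1431.163615… → ⌈·⌉ = 1432
j=4: r + 3k = 1971.855923… → ⌈·⌉ = 1972
j=5: r + 4k = 2512.548230… → ⌈·⌉ = 2513
j=6: r + 5k = 3053.240538… → ⌈·⌉ = 3054
j=7: r + 6k = 3593.932846… → ⌈·⌉ = 3594
j=8: r + 7k = 4134.625153… → ⌈·⌉ = 4135
j=9: r + 8k = 4675.317461… → ⌈·⌉ = 4676
j=10: r + 9k = 5216.009769… → ⌈·⌉ = 5217
j=11: r + 10k = 5756.702076… → ⌈·⌉ = 5757
j=12: r + 11k = 6297.394384… → ⌈·⌉ = 6298
j=13: r + 12k = 6838.086692… → ⌈·⌉ = 6839

350, 891, 1432, 1972, 2513, 3054, 3594, 4135, 4676, 5217, 5757, 6298, 6839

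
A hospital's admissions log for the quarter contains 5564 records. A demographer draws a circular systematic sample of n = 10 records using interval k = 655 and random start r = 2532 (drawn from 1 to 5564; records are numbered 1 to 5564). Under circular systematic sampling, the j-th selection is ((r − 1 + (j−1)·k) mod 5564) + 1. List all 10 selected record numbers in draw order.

2532, 3187, 3842, 4497, 5152, 243, 898, 1553, 2208, 2863

Selection 1: 2532
Selection 2: 2532 + 655 = 3187
Selection 3: 3187 + 655 = 3842
Selection 4: 3842 + 655 = 4497
Selection 5: 4497 + 655 = 5152
Selection 6: 5152 + 655 = 5807 → 5807 − 5564 = 243
Selection 7: 243 + 655 = 898
Selection 8: 898 + 655 = 1553
Selection 9: 1553 + 655 = 2208
Selection 10: 2208 + 655 = 2863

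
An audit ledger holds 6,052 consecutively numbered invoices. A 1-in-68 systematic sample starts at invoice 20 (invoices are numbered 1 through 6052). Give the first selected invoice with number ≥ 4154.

4168

k = 68
Steps past start: ⌈(4154 − 20)/68⌉ = ⌈4134/68⌉ = 61
Selected invoice: 20 + 61×68 = 4168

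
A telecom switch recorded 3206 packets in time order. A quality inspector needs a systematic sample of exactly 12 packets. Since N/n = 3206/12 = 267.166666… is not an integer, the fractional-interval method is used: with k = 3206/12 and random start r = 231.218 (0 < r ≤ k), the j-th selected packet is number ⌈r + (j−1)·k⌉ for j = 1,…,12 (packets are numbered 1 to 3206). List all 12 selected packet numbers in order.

232, 499, 766, 1033, 1300, 1568, 1835, 2102, 2369, 2636, 2903, 3171

j=1: r + 0k = 231.218 → ⌈·⌉ = 232
j=2: r + 1k = 498.384666… → ⌈·⌉ = 499
j=3: r + 2k = 765.551333… → ⌈·⌉ = 766
j=4: r + 3k = 1032.718 → ⌈·⌉ = 1033
j=5: r + 4k = 1299.884666… → ⌈·⌉ = 1300
j=6: r + 5k = 1567.051333… → ⌈·⌉ = 1568
j=7: r + 6k = 1834.218 → ⌈·⌉ = 1835
j=8: r + 7k = 2101.384666… → ⌈·⌉ = 2102
j=9: r + 8k = 2368.551333… → ⌈·⌉ = 2369
j=10: r + 9k = 2635.718 → ⌈·⌉ = 2636
j=11: r + 10k = 2902.884666… → ⌈·⌉ = 2903
j=12: r + 11k = 3170.051333… → ⌈·⌉ = 3171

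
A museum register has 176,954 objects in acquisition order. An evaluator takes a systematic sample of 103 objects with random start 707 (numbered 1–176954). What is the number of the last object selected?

175943

k = 176954/103 = 1718
103rd selection = r + (103−1)·k = 707 + 102×1718 = 707 + 175236 = 175943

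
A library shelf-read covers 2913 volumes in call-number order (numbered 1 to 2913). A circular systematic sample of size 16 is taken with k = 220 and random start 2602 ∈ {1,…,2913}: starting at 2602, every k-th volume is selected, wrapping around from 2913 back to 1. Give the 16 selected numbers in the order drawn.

Selection 1: 2602
Selection 2: 2602 + 220 = 2822
Selection 3: 2822 + 220 = 3042 → 3042 − 2913 = 129
Selection 4: 129 + 220 = 349
Selection 5: 349 + 220 = 569
Selection 6: 569 + 220 = 789
Selection 7: 789 + 220 = 1009
Selection 8: 1009 + 220 = 1229
Selection 9: 1229 + 220 = 1449
Selection 10: 1449 + 220 = 1669
Selection 11: 1669 + 220 = 1889
Selection 12: 1889 + 220 = 2109
Selection 13: 2109 + 220 = 2329
Selection 14: 2329 + 220 = 2549
Selection 15: 2549 + 220 = 2769
Selection 16: 2769 + 220 = 2989 → 2989 − 2913 = 76

2602, 2822, 129, 349, 569, 789, 1009, 1229, 1449, 1669, 1889, 2109, 2329, 2549, 2769, 76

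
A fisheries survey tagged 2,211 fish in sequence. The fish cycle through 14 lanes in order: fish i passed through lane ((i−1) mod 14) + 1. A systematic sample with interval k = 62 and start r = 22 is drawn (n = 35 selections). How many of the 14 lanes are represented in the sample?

Consecutive selections differ by k = 62, so their lane numbers differ by 62 mod 14 = 6.
gcd(62, 14) = 2, so the sample visits 14/2 = 7 distinct residues mod 14.
Start 22 is lane 8; the lanes hit are 2, 4, 6, 8, 10, 12, 14.

7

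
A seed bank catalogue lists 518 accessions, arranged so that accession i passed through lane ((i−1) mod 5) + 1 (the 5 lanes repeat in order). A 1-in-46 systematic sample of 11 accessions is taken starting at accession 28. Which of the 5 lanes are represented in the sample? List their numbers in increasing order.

1, 2, 3, 4, 5

Consecutive selections differ by k = 46, so their lane numbers differ by 46 mod 5 = 1.
gcd(46, 5) = 1, so the sample visits 5/1 = 5 distinct residues mod 5.
Start 28 is lane 3; the lanes hit are 1, 2, 3, 4, 5.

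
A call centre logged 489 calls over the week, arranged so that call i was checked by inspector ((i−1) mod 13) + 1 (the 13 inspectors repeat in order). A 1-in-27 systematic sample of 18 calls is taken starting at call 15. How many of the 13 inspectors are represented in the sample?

Consecutive selections differ by k = 27, so their inspector numbers differ by 27 mod 13 = 1.
gcd(27, 13) = 1, so the sample visits 13/1 = 13 distinct residues mod 13.
Start 15 is inspector 2; the inspectors hit are 1, 2, 3, 4, 5, 6, 7, 8, 9, 10, 11, 12, 13.

13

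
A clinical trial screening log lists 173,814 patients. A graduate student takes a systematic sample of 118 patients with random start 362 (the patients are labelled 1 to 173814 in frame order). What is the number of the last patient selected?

172703

k = 173814/118 = 1473
118th selection = r + (118−1)·k = 362 + 117×1473 = 362 + 172341 = 172703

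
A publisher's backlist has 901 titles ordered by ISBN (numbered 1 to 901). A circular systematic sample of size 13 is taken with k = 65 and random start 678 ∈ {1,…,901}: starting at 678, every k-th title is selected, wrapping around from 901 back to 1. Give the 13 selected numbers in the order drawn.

678, 743, 808, 873, 37, 102, 167, 232, 297, 362, 427, 492, 557

Selection 1: 678
Selection 2: 678 + 65 = 743
Selection 3: 743 + 65 = 808
Selection 4: 808 + 65 = 873
Selection 5: 873 + 65 = 938 → 938 − 901 = 37
Selection 6: 37 + 65 = 102
Selection 7: 102 + 65 = 167
Selection 8: 167 + 65 = 232
Selection 9: 232 + 65 = 297
Selection 10: 297 + 65 = 362
Selection 11: 362 + 65 = 427
Selection 12: 427 + 65 = 492
Selection 13: 492 + 65 = 557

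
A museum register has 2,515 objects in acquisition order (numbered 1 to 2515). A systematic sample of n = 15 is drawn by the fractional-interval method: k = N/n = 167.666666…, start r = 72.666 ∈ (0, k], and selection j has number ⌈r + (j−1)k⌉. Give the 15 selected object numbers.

j=1: r + 0k = 72.666 → ⌈·⌉ = 73
j=2: r + 1k = 240.332666… → ⌈·⌉ = 241
j=3: r + 2k = 407.999333… → ⌈·⌉ = 408
j=4: r + 3k = 575.666 → ⌈·⌉ = 576
j=5: r + 4k = 743.332666… → ⌈·⌉ = 744
j=6: r + 5k = 910.999333… → ⌈·⌉ = 911
j=7: r + 6k = 1078.666 → ⌈·⌉ = 1079
j=8: r + 7k = 1246.332666… → ⌈·⌉ = 1247
j=9: r + 8k = 1413.999333… → ⌈·⌉ = 1414
j=10: r + 9k = 1581.666 → ⌈·⌉ = 1582
j=11: r + 10k = 1749.332666… → ⌈·⌉ = 1750
j=12: r + 11k = 1916.999333… → ⌈·⌉ = 1917
j=13: r + 12k = 2084.666 → ⌈·⌉ = 2085
j=14: r + 13k = 2252.332666… → ⌈·⌉ = 2253
j=15: r + 14k = 2419.999333… → ⌈·⌉ = 2420

73, 241, 408, 576, 744, 911, 1079, 1247, 1414, 1582, 1750, 1917, 2085, 2253, 2420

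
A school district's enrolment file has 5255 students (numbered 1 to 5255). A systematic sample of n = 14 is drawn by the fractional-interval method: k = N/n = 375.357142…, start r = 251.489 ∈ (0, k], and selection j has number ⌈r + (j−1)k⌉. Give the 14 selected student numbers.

j=1: r + 0k = 251.489 → ⌈·⌉ = 252
j=2: r + 1k = 626.846142… → ⌈·⌉ = 627
j=3: r + 2k = 1002.203285… → ⌈·⌉ = 1003
j=4: r + 3k = 1377.560428… → ⌈·⌉ = 1378
j=5: r + 4k = 1752.917571… → ⌈·⌉ = 1753
j=6: r + 5k = 2128.274714… → ⌈·⌉ = 2129
j=7: r + 6k = 2503.631857… → ⌈·⌉ = 2504
j=8: r + 7k = 2878.989 → ⌈·⌉ = 2879
j=9: r + 8k = 3254.346142… → ⌈·⌉ = 3255
j=10: r + 9k = 3629.703285… → ⌈·⌉ = 3630
j=11: r + 10k = 4005.060428… → ⌈·⌉ = 4006
j=12: r + 11k = 4380.417571… → ⌈·⌉ = 4381
j=13: r + 12k = 4755.774714… → ⌈·⌉ = 4756
j=14: r + 13k = 5131.131857… → ⌈·⌉ = 5132

252, 627, 1003, 1378, 1753, 2129, 2504, 2879, 3255, 3630, 4006, 4381, 4756, 5132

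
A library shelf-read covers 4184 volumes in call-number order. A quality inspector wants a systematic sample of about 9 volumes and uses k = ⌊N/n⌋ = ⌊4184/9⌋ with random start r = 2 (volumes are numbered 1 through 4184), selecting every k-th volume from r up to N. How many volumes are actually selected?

k = ⌊4184/9⌋ = 464
Achieved size = ⌊(4184 − 2)/464⌋ + 1 = ⌊4182/464⌋ + 1 = 9 + 1 = 10
(last selection: 2 + 9×464 = 4178 ≤ 4184; next would be 4642 > 4184)

10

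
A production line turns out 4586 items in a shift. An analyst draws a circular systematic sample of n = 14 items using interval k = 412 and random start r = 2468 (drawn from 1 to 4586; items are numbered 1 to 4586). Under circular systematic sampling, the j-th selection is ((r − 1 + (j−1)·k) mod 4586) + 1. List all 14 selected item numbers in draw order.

2468, 2880, 3292, 3704, 4116, 4528, 354, 766, 1178, 1590, 2002, 2414, 2826, 3238

Selection 1: 2468
Selection 2: 2468 + 412 = 2880
Selection 3: 2880 + 412 = 3292
Selection 4: 3292 + 412 = 3704
Selection 5: 3704 + 412 = 4116
Selection 6: 4116 + 412 = 4528
Selection 7: 4528 + 412 = 4940 → 4940 − 4586 = 354
Selection 8: 354 + 412 = 766
Selection 9: 766 + 412 = 1178
Selection 10: 1178 + 412 = 1590
Selection 11: 1590 + 412 = 2002
Selection 12: 2002 + 412 = 2414
Selection 13: 2414 + 412 = 2826
Selection 14: 2826 + 412 = 3238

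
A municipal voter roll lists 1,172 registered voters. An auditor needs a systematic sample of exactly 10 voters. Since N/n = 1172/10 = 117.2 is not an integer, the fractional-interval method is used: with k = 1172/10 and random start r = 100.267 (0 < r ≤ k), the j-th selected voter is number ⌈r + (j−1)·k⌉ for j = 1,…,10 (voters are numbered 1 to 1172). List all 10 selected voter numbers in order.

j=1: r + 0k = 100.267 → ⌈·⌉ = 101
j=2: r + 1k = 217.467 → ⌈·⌉ = 218
j=3: r + 2k = 334.667 → ⌈·⌉ = 335
j=4: r + 3k = 451.867 → ⌈·⌉ = 452
j=5: r + 4k = 569.067 → ⌈·⌉ = 570
j=6: r + 5k = 686.267 → ⌈·⌉ = 687
j=7: r + 6k = 803.467 → ⌈·⌉ = 804
j=8: r + 7k = 920.667 → ⌈·⌉ = 921
j=9: r + 8k = 1037.867 → ⌈·⌉ = 1038
j=10: r + 9k = 1155.067 → ⌈·⌉ = 1156

101, 218, 335, 452, 570, 687, 804, 921, 1038, 1156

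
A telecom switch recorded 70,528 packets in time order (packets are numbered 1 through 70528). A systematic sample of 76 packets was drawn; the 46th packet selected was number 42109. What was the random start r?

349

k = 70528/76 = 928
r = 42109 − (46−1)×928 = 42109 − 41760 = 349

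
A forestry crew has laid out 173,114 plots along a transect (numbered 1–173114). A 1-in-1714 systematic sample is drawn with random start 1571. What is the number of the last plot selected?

k = 1714
101st selection = r + (101−1)·k = 1571 + 100×1714 = 1571 + 171400 = 172971

172971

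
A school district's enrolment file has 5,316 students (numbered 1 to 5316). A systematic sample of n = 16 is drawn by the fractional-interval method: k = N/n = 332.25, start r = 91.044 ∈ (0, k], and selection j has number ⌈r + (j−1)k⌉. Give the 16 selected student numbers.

j=1: r + 0k = 91.044 → ⌈·⌉ = 92
j=2: r + 1k = 423.294 → ⌈·⌉ = 424
j=3: r + 2k = 755.544 → ⌈·⌉ = 756
j=4: r + 3k = 1087.794 → ⌈·⌉ = 1088
j=5: r + 4k = 1420.044 → ⌈·⌉ = 1421
j=6: r + 5k = 1752.294 → ⌈·⌉ = 1753
j=7: r + 6k = 2084.544 → ⌈·⌉ = 2085
j=8: r + 7k = 2416.794 → ⌈·⌉ = 2417
j=9: r + 8k = 2749.044 → ⌈·⌉ = 2750
j=10: r + 9k = 3081.294 → ⌈·⌉ = 3082
j=11: r + 10k = 3413.544 → ⌈·⌉ = 3414
j=12: r + 11k = 3745.794 → ⌈·⌉ = 3746
j=13: r + 12k = 4078.044 → ⌈·⌉ = 4079
j=14: r + 13k = 4410.294 → ⌈·⌉ = 4411
j=15: r + 14k = 4742.544 → ⌈·⌉ = 4743
j=16: r + 15k = 5074.794 → ⌈·⌉ = 5075

92, 424, 756, 1088, 1421, 1753, 2085, 2417, 2750, 3082, 3414, 3746, 4079, 4411, 4743, 5075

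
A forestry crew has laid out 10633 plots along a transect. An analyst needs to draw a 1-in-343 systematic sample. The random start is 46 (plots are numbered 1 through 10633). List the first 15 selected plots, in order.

46, 389, 732, 1075, 1418, 1761, 2104, 2447, 2790, 3133, 3476, 3819, 4162, 4505, 4848

plot 1: 46
plot 2: 46 + 343 = 389
plot 3: 389 + 343 = 732
plot 4: 732 + 343 = 1075
plot 5: 1075 + 343 = 1418
plot 6: 1418 + 343 = 1761
plot 7: 1761 + 343 = 2104
plot 8: 2104 + 343 = 2447
plot 9: 2447 + 343 = 2790
plot 10: 2790 + 343 = 3133
plot 11: 3133 + 343 = 3476
plot 12: 3476 + 343 = 3819
plot 13: 3819 + 343 = 4162
plot 14: 4162 + 343 = 4505
plot 15: 4505 + 343 = 4848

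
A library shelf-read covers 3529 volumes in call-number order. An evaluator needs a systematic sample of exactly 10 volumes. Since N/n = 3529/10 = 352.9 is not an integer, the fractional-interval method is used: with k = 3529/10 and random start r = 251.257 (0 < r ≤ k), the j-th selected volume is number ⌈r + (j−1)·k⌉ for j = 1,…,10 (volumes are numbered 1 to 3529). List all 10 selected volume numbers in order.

252, 605, 958, 1310, 1663, 2016, 2369, 2722, 3075, 3428

j=1: r + 0k = 251.257 → ⌈·⌉ = 252
j=2: r + 1k = 604.157 → ⌈·⌉ = 605
j=3: r + 2k = 957.057 → ⌈·⌉ = 958
j=4: r + 3k = 1309.957 → ⌈·⌉ = 1310
j=5: r + 4k = 1662.857 → ⌈·⌉ = 1663
j=6: r + 5k = 2015.757 → ⌈·⌉ = 2016
j=7: r + 6k = 2368.657 → ⌈·⌉ = 2369
j=8: r + 7k = 2721.557 → ⌈·⌉ = 2722
j=9: r + 8k = 3074.457 → ⌈·⌉ = 3075
j=10: r + 9k = 3427.357 → ⌈·⌉ = 3428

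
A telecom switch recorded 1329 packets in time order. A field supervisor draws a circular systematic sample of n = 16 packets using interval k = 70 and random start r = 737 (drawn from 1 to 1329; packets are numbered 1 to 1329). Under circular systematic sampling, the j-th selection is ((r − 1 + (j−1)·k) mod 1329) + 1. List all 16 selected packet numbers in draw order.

737, 807, 877, 947, 1017, 1087, 1157, 1227, 1297, 38, 108, 178, 248, 318, 388, 458

Selection 1: 737
Selection 2: 737 + 70 = 807
Selection 3: 807 + 70 = 877
Selection 4: 877 + 70 = 947
Selection 5: 947 + 70 = 1017
Selection 6: 1017 + 70 = 1087
Selection 7: 1087 + 70 = 1157
Selection 8: 1157 + 70 = 1227
Selection 9: 1227 + 70 = 1297
Selection 10: 1297 + 70 = 1367 → 1367 − 1329 = 38
Selection 11: 38 + 70 = 108
Selection 12: 108 + 70 = 178
Selection 13: 178 + 70 = 248
Selection 14: 248 + 70 = 318
Selection 15: 318 + 70 = 388
Selection 16: 388 + 70 = 458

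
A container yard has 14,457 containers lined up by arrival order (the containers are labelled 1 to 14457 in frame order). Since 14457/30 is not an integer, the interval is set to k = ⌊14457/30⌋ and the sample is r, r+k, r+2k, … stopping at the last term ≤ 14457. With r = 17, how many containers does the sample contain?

31

k = ⌊14457/30⌋ = 481
Achieved size = ⌊(14457 − 17)/481⌋ + 1 = ⌊14440/481⌋ + 1 = 30 + 1 = 31
(last selection: 17 + 30×481 = 14447 ≤ 14457; next would be 14928 > 14457)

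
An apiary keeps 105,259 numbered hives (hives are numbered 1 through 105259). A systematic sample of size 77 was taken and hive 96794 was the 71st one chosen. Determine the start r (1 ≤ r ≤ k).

1104

k = 105259/77 = 1367
r = 96794 − (71−1)×1367 = 96794 − 95690 = 1104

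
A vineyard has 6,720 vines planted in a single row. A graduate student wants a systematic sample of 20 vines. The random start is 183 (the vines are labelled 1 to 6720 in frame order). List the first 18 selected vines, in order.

k = N/n = 6720/20 = 336
vine 1: 183
vine 2: 183 + 336 = 519
vine 3: 519 + 336 = 855
vine 4: 855 + 336 = 1191
vine 5: 1191 + 336 = 1527
vine 6: 1527 + 336 = 1863
vine 7: 1863 + 336 = 2199
vine 8: 2199 + 336 = 2535
vine 9: 2535 + 336 = 2871
vine 10: 2871 + 336 = 3207
vine 11: 3207 + 336 = 3543
vine 12: 3543 + 336 = 3879
vine 13: 3879 + 336 = 4215
vine 14: 4215 + 336 = 4551
vine 15: 4551 + 336 = 4887
vine 16: 4887 + 336 = 5223
vine 17: 5223 + 336 = 5559
vine 18: 5559 + 336 = 5895

183, 519, 855, 1191, 1527, 1863, 2199, 2535, 2871, 3207, 3543, 3879, 4215, 4551, 4887, 5223, 5559, 5895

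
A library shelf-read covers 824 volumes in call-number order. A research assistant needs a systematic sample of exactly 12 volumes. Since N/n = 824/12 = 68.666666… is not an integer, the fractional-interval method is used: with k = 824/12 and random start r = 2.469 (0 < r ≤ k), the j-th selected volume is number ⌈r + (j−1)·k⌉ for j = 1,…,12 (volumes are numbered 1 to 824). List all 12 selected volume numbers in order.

j=1: r + 0k = 2.469 → ⌈·⌉ = 3
j=2: r + 1k = 71.135666… → ⌈·⌉ = 72
j=3: r + 2k = 139.802333… → ⌈·⌉ = 140
j=4: r + 3k = 208.469 → ⌈·⌉ = 209
j=5: r + 4k = 277.135666… → ⌈·⌉ = 278
j=6: r + 5k = 345.802333… → ⌈·⌉ = 346
j=7: r + 6k = 414.469 → ⌈·⌉ = 415
j=8: r + 7k = 483.135666… → ⌈·⌉ = 484
j=9: r + 8k = 551.802333… → ⌈·⌉ = 552
j=10: r + 9k = 620.469 → ⌈·⌉ = 621
j=11: r + 10k = 689.135666… → ⌈·⌉ = 690
j=12: r + 11k = 757.802333… → ⌈·⌉ = 758

3, 72, 140, 209, 278, 346, 415, 484, 552, 621, 690, 758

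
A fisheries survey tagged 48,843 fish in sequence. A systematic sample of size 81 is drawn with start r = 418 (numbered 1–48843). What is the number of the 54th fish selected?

32377

k = 48843/81 = 603
54th selection = r + (54−1)·k = 418 + 53×603 = 418 + 31959 = 32377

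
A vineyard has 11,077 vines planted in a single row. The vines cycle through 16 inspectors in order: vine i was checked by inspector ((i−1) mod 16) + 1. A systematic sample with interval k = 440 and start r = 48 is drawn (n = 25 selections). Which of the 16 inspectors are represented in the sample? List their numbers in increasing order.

8, 16

Consecutive selections differ by k = 440, so their inspector numbers differ by 440 mod 16 = 8.
gcd(440, 16) = 8, so the sample visits 16/8 = 2 distinct residues mod 16.
Start 48 is inspector 16; the inspectors hit are 8, 16.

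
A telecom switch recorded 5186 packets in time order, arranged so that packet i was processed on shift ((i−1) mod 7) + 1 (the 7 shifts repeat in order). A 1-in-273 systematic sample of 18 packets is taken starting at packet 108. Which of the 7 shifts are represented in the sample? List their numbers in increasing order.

Consecutive selections differ by k = 273, so their shift numbers differ by 273 mod 7 = 0.
gcd(273, 7) = 7, so the sample visits 7/7 = 1 distinct residues mod 7.
Start 108 is shift 3; the shifts hit are 3.

3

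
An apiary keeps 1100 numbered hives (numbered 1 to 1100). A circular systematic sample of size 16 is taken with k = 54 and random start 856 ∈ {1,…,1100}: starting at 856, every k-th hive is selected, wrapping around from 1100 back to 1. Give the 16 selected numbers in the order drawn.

Selection 1: 856
Selection 2: 856 + 54 = 910
Selection 3: 910 + 54 = 964
Selection 4: 964 + 54 = 1018
Selection 5: 1018 + 54 = 1072
Selection 6: 1072 + 54 = 1126 → 1126 − 1100 = 26
Selection 7: 26 + 54 = 80
Selection 8: 80 + 54 = 134
Selection 9: 134 + 54 = 188
Selection 10: 188 + 54 = 242
Selection 11: 242 + 54 = 296
Selection 12: 296 + 54 = 350
Selection 13: 350 + 54 = 404
Selection 14: 404 + 54 = 458
Selection 15: 458 + 54 = 512
Selection 16: 512 + 54 = 566

856, 910, 964, 1018, 1072, 26, 80, 134, 188, 242, 296, 350, 404, 458, 512, 566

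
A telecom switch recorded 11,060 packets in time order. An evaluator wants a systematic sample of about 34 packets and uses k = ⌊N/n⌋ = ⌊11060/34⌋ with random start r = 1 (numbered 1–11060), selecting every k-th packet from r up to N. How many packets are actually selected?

35

k = ⌊11060/34⌋ = 325
Achieved size = ⌊(11060 − 1)/325⌋ + 1 = ⌊11059/325⌋ + 1 = 34 + 1 = 35
(last selection: 1 + 34×325 = 11051 ≤ 11060; next would be 11376 > 11060)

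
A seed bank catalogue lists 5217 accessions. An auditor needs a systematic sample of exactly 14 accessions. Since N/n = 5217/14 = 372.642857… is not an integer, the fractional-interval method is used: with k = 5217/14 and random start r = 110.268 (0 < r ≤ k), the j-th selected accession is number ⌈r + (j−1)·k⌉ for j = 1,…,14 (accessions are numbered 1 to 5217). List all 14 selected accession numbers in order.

111, 483, 856, 1229, 1601, 1974, 2347, 2719, 3092, 3465, 3837, 4210, 4582, 4955

j=1: r + 0k = 110.268 → ⌈·⌉ = 111
j=2: r + 1k = 482.910857… → ⌈·⌉ = 483
j=3: r + 2k = 855.553714… → ⌈·⌉ = 856
j=4: r + 3k = 1228.196571… → ⌈·⌉ = 1229
j=5: r + 4k = 1600.839428… → ⌈·⌉ = 1601
j=6: r + 5k = 1973.482285… → ⌈·⌉ = 1974
j=7: r + 6k = 2346.125142… → ⌈·⌉ = 2347
j=8: r + 7k = 2718.768 → ⌈·⌉ = 2719
j=9: r + 8k = 3091.410857… → ⌈·⌉ = 3092
j=10: r + 9k = 3464.053714… → ⌈·⌉ = 3465
j=11: r + 10k = 3836.696571… → ⌈·⌉ = 3837
j=12: r + 11k = 4209.339428… → ⌈·⌉ = 4210
j=13: r + 12k = 4581.982285… → ⌈·⌉ = 4582
j=14: r + 13k = 4954.625142… → ⌈·⌉ = 4955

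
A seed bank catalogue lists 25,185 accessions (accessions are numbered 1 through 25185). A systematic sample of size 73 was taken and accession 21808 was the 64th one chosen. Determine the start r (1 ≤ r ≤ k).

73

k = 25185/73 = 345
r = 21808 − (64−1)×345 = 21808 − 21735 = 73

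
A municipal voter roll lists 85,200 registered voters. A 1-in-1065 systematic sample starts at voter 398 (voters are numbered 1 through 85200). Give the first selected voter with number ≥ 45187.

k = 1065
Steps past start: ⌈(45187 − 398)/1065⌉ = ⌈44789/1065⌉ = 43
Selected voter: 398 + 43×1065 = 46193

46193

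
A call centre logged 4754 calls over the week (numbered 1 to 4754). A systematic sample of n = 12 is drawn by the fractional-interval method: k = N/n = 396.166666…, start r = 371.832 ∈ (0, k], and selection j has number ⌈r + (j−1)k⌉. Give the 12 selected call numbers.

372, 768, 1165, 1561, 1957, 2353, 2749, 3145, 3542, 3938, 4334, 4730

j=1: r + 0k = 371.832 → ⌈·⌉ = 372
j=2: r + 1k = 767.998666… → ⌈·⌉ = 768
j=3: r + 2k = 1164.165333… → ⌈·⌉ = 1165
j=4: r + 3k = 1560.332 → ⌈·⌉ = 1561
j=5: r + 4k = 1956.498666… → ⌈·⌉ = 1957
j=6: r + 5k = 2352.665333… → ⌈·⌉ = 2353
j=7: r + 6k = 2748.832 → ⌈·⌉ = 2749
j=8: r + 7k = 3144.998666… → ⌈·⌉ = 3145
j=9: r + 8k = 3541.165333… → ⌈·⌉ = 3542
j=10: r + 9k = 3937.332 → ⌈·⌉ = 3938
j=11: r + 10k = 4333.498666… → ⌈·⌉ = 4334
j=12: r + 11k = 4729.665333… → ⌈·⌉ = 4730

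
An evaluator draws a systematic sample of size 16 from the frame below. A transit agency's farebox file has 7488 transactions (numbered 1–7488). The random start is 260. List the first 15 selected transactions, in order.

k = N/n = 7488/16 = 468
transaction 1: 260
transaction 2: 260 + 468 = 728
transaction 3: 728 + 468 = 1196
transaction 4: 1196 + 468 = 1664
transaction 5: 1664 + 468 = 2132
transaction 6: 2132 + 468 = 2600
transaction 7: 2600 + 468 = 3068
transaction 8: 3068 + 468 = 3536
transaction 9: 3536 + 468 = 4004
transaction 10: 4004 + 468 = 4472
transaction 11: 4472 + 468 = 4940
transaction 12: 4940 + 468 = 5408
transaction 13: 5408 + 468 = 5876
transaction 14: 5876 + 468 = 6344
transaction 15: 6344 + 468 = 6812

260, 728, 1196, 1664, 2132, 2600, 3068, 3536, 4004, 4472, 4940, 5408, 5876, 6344, 6812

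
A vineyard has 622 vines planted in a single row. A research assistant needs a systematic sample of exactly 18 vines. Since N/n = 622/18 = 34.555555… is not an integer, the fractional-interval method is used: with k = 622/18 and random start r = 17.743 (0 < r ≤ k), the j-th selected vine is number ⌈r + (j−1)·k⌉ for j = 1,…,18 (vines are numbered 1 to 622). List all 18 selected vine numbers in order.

j=1: r + 0k = 17.743 → ⌈·⌉ = 18
j=2: r + 1k = 52.298555… → ⌈·⌉ = 53
j=3: r + 2k = 86.854111… → ⌈·⌉ = 87
j=4: r + 3k = 121.409666… → ⌈·⌉ = 122
j=5: r + 4k = 155.965222… → ⌈·⌉ = 156
j=6: r + 5k = 190.520777… → ⌈·⌉ = 191
j=7: r + 6k = 225.076333… → ⌈·⌉ = 226
j=8: r + 7k = 259.631888… → ⌈·⌉ = 260
j=9: r + 8k = 294.187444… → ⌈·⌉ = 295
j=10: r + 9k = 328.743 → ⌈·⌉ = 329
j=11: r + 10k = 363.298555… → ⌈·⌉ = 364
j=12: r + 11k = 397.854111… → ⌈·⌉ = 398
j=13: r + 12k = 432.409666… → ⌈·⌉ = 433
j=14: r + 13k = 466.965222… → ⌈·⌉ = 467
j=15: r + 14k = 501.520777… → ⌈·⌉ = 502
j=16: r + 15k = 536.076333… → ⌈·⌉ = 537
j=17: r + 16k = 570.631888… → ⌈·⌉ = 571
j=18: r + 17k = 605.187444… → ⌈·⌉ = 606

18, 53, 87, 122, 156, 191, 226, 260, 295, 329, 364, 398, 433, 467, 502, 537, 571, 606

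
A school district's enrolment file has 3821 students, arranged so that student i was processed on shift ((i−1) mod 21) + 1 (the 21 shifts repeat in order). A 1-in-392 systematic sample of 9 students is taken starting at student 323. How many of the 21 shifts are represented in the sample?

3

Consecutive selections differ by k = 392, so their shift numbers differ by 392 mod 21 = 14.
gcd(392, 21) = 7, so the sample visits 21/7 = 3 distinct residues mod 21.
Start 323 is shift 8; the shifts hit are 1, 8, 15.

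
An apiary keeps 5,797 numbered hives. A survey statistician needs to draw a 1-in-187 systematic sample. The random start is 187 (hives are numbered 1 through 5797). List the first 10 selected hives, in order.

hive 1: 187
hive 2: 187 + 187 = 374
hive 3: 374 + 187 = 561
hive 4: 561 + 187 = 748
hive 5: 748 + 187 = 935
hive 6: 935 + 187 = 1122
hive 7: 1122 + 187 = 1309
hive 8: 1309 + 187 = 1496
hive 9: 1496 + 187 = 1683
hive 10: 1683 + 187 = 1870

187, 374, 561, 748, 935, 1122, 1309, 1496, 1683, 1870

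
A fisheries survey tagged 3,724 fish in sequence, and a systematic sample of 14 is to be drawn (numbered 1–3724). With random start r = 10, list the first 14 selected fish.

10, 276, 542, 808, 1074, 1340, 1606, 1872, 2138, 2404, 2670, 2936, 3202, 3468

k = N/n = 3724/14 = 266
fish 1: 10
fish 2: 10 + 266 = 276
fish 3: 276 + 266 = 542
fish 4: 542 + 266 = 808
fish 5: 808 + 266 = 1074
fish 6: 1074 + 266 = 1340
fish 7: 1340 + 266 = 1606
fish 8: 1606 + 266 = 1872
fish 9: 1872 + 266 = 2138
fish 10: 2138 + 266 = 2404
fish 11: 2404 + 266 = 2670
fish 12: 2670 + 266 = 2936
fish 13: 2936 + 266 = 3202
fish 14: 3202 + 266 = 3468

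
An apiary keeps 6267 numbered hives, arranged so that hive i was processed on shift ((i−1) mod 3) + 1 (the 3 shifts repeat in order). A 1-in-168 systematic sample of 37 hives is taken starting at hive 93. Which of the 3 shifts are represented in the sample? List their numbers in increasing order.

Consecutive selections differ by k = 168, so their shift numbers differ by 168 mod 3 = 0.
gcd(168, 3) = 3, so the sample visits 3/3 = 1 distinct residues mod 3.
Start 93 is shift 3; the shifts hit are 3.

3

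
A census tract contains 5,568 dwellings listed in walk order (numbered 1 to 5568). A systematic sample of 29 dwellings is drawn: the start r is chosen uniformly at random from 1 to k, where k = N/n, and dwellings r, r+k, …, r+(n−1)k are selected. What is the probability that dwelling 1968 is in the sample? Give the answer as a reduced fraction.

k = 5568/29 = 192.
Dwelling 1968 is selected iff r ≡ 1968 (mod 192); exactly one such r in {1,…,192}.
Inclusion probability = 1/192.

1/192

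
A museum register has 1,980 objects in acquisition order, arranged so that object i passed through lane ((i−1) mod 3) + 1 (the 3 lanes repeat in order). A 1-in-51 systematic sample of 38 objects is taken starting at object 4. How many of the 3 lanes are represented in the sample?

1

Consecutive selections differ by k = 51, so their lane numbers differ by 51 mod 3 = 0.
gcd(51, 3) = 3, so the sample visits 3/3 = 1 distinct residues mod 3.
Start 4 is lane 1; the lanes hit are 1.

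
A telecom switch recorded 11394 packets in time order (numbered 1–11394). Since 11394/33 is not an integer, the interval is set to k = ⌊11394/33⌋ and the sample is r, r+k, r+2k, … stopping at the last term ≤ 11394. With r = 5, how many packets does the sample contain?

34

k = ⌊11394/33⌋ = 345
Achieved size = ⌊(11394 − 5)/345⌋ + 1 = ⌊11389/345⌋ + 1 = 33 + 1 = 34
(last selection: 5 + 33×345 = 11390 ≤ 11394; next would be 11735 > 11394)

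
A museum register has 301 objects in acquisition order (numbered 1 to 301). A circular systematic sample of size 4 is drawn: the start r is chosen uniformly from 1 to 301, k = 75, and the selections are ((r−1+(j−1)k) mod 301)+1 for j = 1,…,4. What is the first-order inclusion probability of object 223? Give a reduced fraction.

For each position j, as r ranges over 1…301 the j-th selection hits every object exactly once, so object 223 is selected for exactly 4 of the 301 starts.
Inclusion probability = 4/301.

4/301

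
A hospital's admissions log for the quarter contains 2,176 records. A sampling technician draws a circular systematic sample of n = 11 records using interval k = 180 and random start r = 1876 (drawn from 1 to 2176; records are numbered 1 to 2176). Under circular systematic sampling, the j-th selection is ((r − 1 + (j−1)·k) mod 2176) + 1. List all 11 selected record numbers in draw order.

1876, 2056, 60, 240, 420, 600, 780, 960, 1140, 1320, 1500

Selection 1: 1876
Selection 2: 1876 + 180 = 2056
Selection 3: 2056 + 180 = 2236 → 2236 − 2176 = 60
Selection 4: 60 + 180 = 240
Selection 5: 240 + 180 = 420
Selection 6: 420 + 180 = 600
Selection 7: 600 + 180 = 780
Selection 8: 780 + 180 = 960
Selection 9: 960 + 180 = 1140
Selection 10: 1140 + 180 = 1320
Selection 11: 1320 + 180 = 1500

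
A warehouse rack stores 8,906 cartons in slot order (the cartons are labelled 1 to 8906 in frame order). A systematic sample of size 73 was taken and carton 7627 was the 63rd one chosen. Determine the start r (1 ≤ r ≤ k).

k = 8906/73 = 122
r = 7627 − (63−1)×122 = 7627 − 7564 = 63

63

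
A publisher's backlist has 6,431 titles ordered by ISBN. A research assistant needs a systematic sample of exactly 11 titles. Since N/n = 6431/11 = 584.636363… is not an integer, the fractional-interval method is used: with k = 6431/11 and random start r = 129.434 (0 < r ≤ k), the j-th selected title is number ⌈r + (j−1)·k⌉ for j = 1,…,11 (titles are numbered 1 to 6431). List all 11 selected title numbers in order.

j=1: r + 0k = 129.434 → ⌈·⌉ = 130
j=2: r + 1k = 714.070363… → ⌈·⌉ = 715
j=3: r + 2k = 1298.706727… → ⌈·⌉ = 1299
j=4: r + 3k = 1883.343090… → ⌈·⌉ = 1884
j=5: r + 4k = 2467.979454… → ⌈·⌉ = 2468
j=6: r + 5k = 3052.615818… → ⌈·⌉ = 3053
j=7: r + 6k = 3637.252181… → ⌈·⌉ = 3638
j=8: r + 7k = 4221.888545… → ⌈·⌉ = 4222
j=9: r + 8k = 4806.524909… → ⌈·⌉ = 4807
j=10: r + 9k = 5391.161272… → ⌈·⌉ = 5392
j=11: r + 10k = 5975.797636… → ⌈·⌉ = 5976

130, 715, 1299, 1884, 2468, 3053, 3638, 4222, 4807, 5392, 5976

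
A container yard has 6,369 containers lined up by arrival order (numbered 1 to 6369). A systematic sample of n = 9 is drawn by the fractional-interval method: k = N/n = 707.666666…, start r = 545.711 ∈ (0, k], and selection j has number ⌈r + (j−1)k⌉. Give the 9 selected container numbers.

546, 1254, 1962, 2669, 3377, 4085, 4792, 5500, 6208

j=1: r + 0k = 545.711 → ⌈·⌉ = 546
j=2: r + 1k = 1253.377666… → ⌈·⌉ = 1254
j=3: r + 2k = 1961.044333… → ⌈·⌉ = 1962
j=4: r + 3k = 2668.711 → ⌈·⌉ = 2669
j=5: r + 4k = 3376.377666… → ⌈·⌉ = 3377
j=6: r + 5k = 4084.044333… → ⌈·⌉ = 4085
j=7: r + 6k = 4791.711 → ⌈·⌉ = 4792
j=8: r + 7k = 5499.377666… → ⌈·⌉ = 5500
j=9: r + 8k = 6207.044333… → ⌈·⌉ = 6208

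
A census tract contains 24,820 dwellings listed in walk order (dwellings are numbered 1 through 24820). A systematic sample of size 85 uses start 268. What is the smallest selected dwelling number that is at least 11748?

k = 24820/85 = 292
Steps past start: ⌈(11748 − 268)/292⌉ = ⌈11480/292⌉ = 40
Selected dwelling: 268 + 40×292 = 11948

11948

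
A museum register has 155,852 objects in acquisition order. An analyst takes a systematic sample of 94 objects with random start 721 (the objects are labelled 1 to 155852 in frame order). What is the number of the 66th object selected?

108491

k = 155852/94 = 1658
66th selection = r + (66−1)·k = 721 + 65×1658 = 721 + 107770 = 108491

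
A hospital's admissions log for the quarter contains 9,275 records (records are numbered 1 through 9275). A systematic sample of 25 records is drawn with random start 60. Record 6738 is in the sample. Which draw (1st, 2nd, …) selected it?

19

k = 9275/25 = 371
position = (6738 − 60)/371 + 1 = 6678/371 + 1 = 18 + 1 = 19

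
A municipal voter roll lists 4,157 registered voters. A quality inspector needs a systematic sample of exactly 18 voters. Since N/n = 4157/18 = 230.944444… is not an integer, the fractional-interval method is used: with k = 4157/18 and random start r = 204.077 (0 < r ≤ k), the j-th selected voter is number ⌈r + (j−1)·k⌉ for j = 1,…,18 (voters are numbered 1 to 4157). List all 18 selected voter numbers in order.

205, 436, 666, 897, 1128, 1359, 1590, 1821, 2052, 2283, 2514, 2745, 2976, 3207, 3438, 3669, 3900, 4131

j=1: r + 0k = 204.077 → ⌈·⌉ = 205
j=2: r + 1k = 435.021444… → ⌈·⌉ = 436
j=3: r + 2k = 665.965888… → ⌈·⌉ = 666
j=4: r + 3k = 896.910333… → ⌈·⌉ = 897
j=5: r + 4k = 1127.854777… → ⌈·⌉ = 1128
j=6: r + 5k = 1358.799222… → ⌈·⌉ = 1359
j=7: r + 6k = 1589.743666… → ⌈·⌉ = 1590
j=8: r + 7k = 1820.688111… → ⌈·⌉ = 1821
j=9: r + 8k = 2051.632555… → ⌈·⌉ = 2052
j=10: r + 9k = 2282.577 → ⌈·⌉ = 2283
j=11: r + 10k = 2513.521444… → ⌈·⌉ = 2514
j=12: r + 11k = 2744.465888… → ⌈·⌉ = 2745
j=13: r + 12k = 2975.410333… → ⌈·⌉ = 2976
j=14: r + 13k = 3206.354777… → ⌈·⌉ = 3207
j=15: r + 14k = 3437.299222… → ⌈·⌉ = 3438
j=16: r + 15k = 3668.243666… → ⌈·⌉ = 3669
j=17: r + 16k = 3899.188111… → ⌈·⌉ = 3900
j=18: r + 17k = 4130.132555… → ⌈·⌉ = 4131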